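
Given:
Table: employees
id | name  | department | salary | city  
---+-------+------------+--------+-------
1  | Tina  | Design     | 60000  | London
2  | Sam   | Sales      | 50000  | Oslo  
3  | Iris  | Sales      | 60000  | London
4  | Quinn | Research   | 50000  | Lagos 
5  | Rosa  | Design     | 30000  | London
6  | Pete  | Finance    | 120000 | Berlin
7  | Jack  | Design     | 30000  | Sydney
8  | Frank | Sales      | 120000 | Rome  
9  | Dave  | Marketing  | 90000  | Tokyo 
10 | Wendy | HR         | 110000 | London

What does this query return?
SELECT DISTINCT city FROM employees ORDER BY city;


All 'city' values (row order): London, Oslo, London, Lagos, London, Berlin, Sydney, Rome, Tokyo, London
Removing duplicates leaves 7 unique value(s).

7 values:
Berlin
Lagos
London
Oslo
Rome
Sydney
Tokyo


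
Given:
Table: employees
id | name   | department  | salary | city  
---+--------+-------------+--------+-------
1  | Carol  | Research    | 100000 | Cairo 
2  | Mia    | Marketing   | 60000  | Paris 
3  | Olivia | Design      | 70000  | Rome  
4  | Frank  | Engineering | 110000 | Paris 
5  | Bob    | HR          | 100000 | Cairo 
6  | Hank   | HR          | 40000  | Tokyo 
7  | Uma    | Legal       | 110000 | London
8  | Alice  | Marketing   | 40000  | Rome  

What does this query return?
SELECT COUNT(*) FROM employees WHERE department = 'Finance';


Counting rows where department = 'Finance'


0


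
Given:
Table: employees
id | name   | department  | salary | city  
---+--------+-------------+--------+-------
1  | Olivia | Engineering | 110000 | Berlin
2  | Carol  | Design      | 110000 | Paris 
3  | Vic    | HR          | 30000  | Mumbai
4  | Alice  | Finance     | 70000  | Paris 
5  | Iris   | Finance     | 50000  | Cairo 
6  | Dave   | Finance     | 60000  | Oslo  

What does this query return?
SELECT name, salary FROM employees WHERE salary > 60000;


Filtering: salary > 60000
Matching: 3 rows

3 rows:
Olivia, 110000
Carol, 110000
Alice, 70000


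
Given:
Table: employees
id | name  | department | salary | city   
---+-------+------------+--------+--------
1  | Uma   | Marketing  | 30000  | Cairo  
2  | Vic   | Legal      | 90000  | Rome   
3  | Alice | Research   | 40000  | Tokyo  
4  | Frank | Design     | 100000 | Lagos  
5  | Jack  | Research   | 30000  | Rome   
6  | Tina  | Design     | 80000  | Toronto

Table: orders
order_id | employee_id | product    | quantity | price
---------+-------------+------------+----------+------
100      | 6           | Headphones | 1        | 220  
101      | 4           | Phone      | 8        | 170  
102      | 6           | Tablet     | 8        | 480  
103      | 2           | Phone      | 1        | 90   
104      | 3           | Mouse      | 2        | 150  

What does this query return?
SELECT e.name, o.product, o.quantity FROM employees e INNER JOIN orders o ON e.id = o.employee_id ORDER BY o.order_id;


Joining employees.id = orders.employee_id:
  employee Tina (id=6) -> order Headphones
  employee Frank (id=4) -> order Phone
  employee Tina (id=6) -> order Tablet
  employee Vic (id=2) -> order Phone
  employee Alice (id=3) -> order Mouse


5 rows:
Tina, Headphones, 1
Frank, Phone, 8
Tina, Tablet, 8
Vic, Phone, 1
Alice, Mouse, 2


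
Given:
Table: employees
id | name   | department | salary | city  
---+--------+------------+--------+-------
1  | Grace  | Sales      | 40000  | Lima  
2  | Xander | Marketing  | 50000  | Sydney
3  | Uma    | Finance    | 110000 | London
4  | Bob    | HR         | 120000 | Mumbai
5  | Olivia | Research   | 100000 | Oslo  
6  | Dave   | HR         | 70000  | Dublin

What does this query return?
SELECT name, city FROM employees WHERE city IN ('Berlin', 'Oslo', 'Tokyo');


Filtering: city IN ('Berlin', 'Oslo', 'Tokyo')
Matching: 1 rows

1 rows:
Olivia, Oslo


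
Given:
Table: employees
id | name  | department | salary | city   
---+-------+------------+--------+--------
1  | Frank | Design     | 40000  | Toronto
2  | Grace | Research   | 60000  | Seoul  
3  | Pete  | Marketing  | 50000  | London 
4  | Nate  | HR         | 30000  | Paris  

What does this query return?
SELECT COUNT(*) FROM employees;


COUNT(*) counts all rows

4


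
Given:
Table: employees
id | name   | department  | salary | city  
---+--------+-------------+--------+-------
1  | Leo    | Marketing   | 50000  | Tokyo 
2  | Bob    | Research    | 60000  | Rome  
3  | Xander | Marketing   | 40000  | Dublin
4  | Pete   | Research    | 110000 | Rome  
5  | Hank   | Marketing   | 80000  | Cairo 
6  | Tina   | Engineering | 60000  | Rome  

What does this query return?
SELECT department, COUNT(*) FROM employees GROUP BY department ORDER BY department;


Assigning each row to its department group:
  Leo -> Marketing
  Bob -> Research
  Xander -> Marketing
  Pete -> Research
  Hank -> Marketing
  Tina -> Engineering


3 groups:
Engineering, 1
Marketing, 3
Research, 2


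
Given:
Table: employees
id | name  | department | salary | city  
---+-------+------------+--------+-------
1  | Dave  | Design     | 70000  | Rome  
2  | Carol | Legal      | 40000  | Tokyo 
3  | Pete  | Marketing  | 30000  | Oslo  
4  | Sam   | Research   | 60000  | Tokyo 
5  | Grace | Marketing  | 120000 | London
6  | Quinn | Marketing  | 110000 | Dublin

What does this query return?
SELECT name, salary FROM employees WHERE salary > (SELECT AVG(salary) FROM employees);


Subquery: AVG(salary) = 71666.67
Filtering: salary > 71666.67
  Grace (120000) -> MATCH
  Quinn (110000) -> MATCH


2 rows:
Grace, 120000
Quinn, 110000


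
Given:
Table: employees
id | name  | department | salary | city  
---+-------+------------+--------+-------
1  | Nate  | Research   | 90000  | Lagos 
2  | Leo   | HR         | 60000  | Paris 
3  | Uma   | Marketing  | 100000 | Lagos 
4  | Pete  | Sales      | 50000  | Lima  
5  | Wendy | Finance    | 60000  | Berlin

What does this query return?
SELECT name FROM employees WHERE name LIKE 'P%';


LIKE 'P%' matches names starting with 'P'
Matching: 1

1 rows:
Pete


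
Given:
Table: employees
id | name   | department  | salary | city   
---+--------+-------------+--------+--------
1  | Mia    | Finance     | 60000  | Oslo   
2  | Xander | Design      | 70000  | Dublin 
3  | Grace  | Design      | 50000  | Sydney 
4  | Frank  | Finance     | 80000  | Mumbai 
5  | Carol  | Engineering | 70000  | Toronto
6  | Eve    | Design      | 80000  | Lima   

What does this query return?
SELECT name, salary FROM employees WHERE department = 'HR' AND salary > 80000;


Filtering: department = 'HR' AND salary > 80000
Matching: 0 rows

Empty result set (0 rows)


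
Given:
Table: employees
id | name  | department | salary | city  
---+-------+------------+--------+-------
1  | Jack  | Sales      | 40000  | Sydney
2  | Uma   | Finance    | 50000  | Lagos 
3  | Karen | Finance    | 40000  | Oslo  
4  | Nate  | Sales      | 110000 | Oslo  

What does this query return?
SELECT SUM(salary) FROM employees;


SUM(salary) = 40000 + 50000 + 40000 + 110000 = 240000

240000


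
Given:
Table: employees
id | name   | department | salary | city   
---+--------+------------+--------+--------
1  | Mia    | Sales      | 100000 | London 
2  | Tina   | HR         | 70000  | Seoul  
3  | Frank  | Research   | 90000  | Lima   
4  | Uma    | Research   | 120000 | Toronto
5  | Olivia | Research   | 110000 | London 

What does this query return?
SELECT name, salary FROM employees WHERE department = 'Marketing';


Filtering: department = 'Marketing'
Matching rows: 0

Empty result set (0 rows)


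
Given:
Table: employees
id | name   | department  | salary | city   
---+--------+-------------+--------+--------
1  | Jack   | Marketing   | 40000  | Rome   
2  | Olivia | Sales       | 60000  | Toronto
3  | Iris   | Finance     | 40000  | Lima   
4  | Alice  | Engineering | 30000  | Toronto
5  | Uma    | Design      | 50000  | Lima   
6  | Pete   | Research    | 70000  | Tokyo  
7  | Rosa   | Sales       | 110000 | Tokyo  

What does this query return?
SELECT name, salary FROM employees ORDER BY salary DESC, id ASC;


Sorting by salary DESC, then id ASC for ties

7 rows:
Rosa, 110000
Pete, 70000
Olivia, 60000
Uma, 50000
Jack, 40000
Iris, 40000
Alice, 30000


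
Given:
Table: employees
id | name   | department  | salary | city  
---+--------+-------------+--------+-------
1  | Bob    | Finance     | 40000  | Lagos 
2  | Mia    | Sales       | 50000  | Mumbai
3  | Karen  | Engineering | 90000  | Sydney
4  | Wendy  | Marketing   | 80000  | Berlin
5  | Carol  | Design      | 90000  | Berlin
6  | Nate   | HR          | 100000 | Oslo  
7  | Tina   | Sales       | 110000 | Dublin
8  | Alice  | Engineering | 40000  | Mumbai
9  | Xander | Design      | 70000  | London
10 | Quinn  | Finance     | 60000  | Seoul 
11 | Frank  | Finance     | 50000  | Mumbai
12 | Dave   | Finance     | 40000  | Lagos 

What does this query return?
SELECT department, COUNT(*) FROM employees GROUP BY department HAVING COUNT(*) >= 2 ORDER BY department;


Groups with count >= 2:
  Design: 2 -> PASS
  Engineering: 2 -> PASS
  Finance: 4 -> PASS
  Sales: 2 -> PASS
  HR: 1 -> filtered out
  Marketing: 1 -> filtered out


4 groups:
Design, 2
Engineering, 2
Finance, 4
Sales, 2


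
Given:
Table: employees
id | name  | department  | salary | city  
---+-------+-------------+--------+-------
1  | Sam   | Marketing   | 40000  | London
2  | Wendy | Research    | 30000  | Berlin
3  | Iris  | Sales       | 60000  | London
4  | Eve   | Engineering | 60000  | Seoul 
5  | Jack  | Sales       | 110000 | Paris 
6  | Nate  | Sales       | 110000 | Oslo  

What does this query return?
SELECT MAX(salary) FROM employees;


Salaries: 40000, 30000, 60000, 60000, 110000, 110000
MAX = 110000

110000


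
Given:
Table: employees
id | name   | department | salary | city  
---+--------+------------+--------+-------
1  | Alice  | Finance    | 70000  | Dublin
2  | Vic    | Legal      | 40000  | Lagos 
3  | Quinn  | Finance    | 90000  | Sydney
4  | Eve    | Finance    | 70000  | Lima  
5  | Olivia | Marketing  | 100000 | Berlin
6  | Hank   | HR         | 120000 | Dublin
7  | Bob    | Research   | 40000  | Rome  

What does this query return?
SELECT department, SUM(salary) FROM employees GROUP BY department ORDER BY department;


Summing salary within each department:
  Finance: 70000 + 90000 + 70000 = 230000
  HR: 120000 = 120000
  Legal: 40000 = 40000
  Marketing: 100000 = 100000
  Research: 40000 = 40000


5 groups:
Finance, 230000
HR, 120000
Legal, 40000
Marketing, 100000
Research, 40000


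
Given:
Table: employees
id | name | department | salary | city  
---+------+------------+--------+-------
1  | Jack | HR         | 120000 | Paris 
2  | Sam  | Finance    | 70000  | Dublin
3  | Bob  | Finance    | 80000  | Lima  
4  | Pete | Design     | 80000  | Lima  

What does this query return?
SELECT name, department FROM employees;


Projecting columns: name, department

4 rows:
Jack, HR
Sam, Finance
Bob, Finance
Pete, Design


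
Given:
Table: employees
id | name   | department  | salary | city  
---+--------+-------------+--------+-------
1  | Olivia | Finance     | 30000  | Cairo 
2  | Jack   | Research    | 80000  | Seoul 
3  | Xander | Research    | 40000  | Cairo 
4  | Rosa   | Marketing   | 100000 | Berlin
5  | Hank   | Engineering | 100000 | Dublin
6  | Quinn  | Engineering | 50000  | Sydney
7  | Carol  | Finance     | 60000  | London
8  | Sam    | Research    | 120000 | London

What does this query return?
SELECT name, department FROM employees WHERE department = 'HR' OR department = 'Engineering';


Filtering: department = 'HR' OR 'Engineering'
Matching: 2 rows

2 rows:
Hank, Engineering
Quinn, Engineering


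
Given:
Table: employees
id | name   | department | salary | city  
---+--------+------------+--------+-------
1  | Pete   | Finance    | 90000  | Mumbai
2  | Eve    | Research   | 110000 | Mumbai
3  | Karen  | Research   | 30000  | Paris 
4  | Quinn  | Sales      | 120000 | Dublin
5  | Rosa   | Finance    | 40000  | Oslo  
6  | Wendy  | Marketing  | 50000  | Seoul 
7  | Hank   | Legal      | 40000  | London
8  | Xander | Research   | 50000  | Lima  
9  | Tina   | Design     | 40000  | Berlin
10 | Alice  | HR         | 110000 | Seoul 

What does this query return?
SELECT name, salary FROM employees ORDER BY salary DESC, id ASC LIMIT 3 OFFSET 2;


Sort by salary DESC (id ASC tiebreak), then skip 2 and take 3
Rows 3 through 5

3 rows:
Alice, 110000
Pete, 90000
Wendy, 50000


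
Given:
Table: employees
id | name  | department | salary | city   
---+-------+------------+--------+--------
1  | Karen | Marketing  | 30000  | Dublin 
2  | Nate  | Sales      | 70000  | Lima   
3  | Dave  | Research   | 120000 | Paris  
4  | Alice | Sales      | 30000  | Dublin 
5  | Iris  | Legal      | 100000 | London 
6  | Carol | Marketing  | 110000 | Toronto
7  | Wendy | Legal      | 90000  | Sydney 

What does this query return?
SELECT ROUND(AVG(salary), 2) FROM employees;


SUM(salary) = 550000
COUNT = 7
ROUND(AVG, 2) = ROUND(550000 / 7, 2) = 78571.43

78571.43


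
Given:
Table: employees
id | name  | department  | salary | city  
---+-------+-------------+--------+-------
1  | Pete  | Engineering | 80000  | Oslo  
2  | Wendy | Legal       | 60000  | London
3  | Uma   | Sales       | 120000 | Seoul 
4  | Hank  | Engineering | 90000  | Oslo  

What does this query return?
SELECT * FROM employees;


SELECT * returns all 4 rows with all columns

4 rows:
1, Pete, Engineering, 80000, Oslo
2, Wendy, Legal, 60000, London
3, Uma, Sales, 120000, Seoul
4, Hank, Engineering, 90000, Oslo


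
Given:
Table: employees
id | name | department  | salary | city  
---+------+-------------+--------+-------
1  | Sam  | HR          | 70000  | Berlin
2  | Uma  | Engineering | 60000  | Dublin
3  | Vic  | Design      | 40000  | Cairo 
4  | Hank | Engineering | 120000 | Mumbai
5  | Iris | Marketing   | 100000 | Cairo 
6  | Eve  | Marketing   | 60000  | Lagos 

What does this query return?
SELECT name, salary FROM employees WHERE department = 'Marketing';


Filtering: department = 'Marketing'
Matching rows: 2

2 rows:
Iris, 100000
Eve, 60000


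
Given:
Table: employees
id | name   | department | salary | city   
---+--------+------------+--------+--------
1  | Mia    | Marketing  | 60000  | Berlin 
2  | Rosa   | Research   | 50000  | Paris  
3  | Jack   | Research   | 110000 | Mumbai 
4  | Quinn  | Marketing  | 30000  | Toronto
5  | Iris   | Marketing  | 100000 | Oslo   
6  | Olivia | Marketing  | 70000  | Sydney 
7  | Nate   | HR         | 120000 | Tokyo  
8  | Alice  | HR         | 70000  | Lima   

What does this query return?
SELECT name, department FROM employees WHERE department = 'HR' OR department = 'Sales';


Filtering: department = 'HR' OR 'Sales'
Matching: 2 rows

2 rows:
Nate, HR
Alice, HR


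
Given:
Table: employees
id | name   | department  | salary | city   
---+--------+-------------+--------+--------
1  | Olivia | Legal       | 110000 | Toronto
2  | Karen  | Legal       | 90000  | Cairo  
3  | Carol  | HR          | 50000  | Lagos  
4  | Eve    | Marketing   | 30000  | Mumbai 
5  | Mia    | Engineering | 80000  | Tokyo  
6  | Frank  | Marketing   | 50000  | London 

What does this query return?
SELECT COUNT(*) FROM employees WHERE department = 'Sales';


Counting rows where department = 'Sales'


0


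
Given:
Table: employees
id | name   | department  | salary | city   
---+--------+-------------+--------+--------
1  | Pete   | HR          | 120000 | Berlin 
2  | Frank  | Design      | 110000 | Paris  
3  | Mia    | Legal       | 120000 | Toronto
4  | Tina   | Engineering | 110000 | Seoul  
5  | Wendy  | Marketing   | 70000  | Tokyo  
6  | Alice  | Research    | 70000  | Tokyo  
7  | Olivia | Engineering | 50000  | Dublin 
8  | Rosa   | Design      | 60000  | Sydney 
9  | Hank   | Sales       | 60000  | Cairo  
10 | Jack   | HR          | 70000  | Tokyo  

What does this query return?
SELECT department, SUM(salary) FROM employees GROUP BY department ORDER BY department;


Summing salary within each department:
  Design: 110000 + 60000 = 170000
  Engineering: 110000 + 50000 = 160000
  HR: 120000 + 70000 = 190000
  Legal: 120000 = 120000
  Marketing: 70000 = 70000
  Research: 70000 = 70000
  Sales: 60000 = 60000


7 groups:
Design, 170000
Engineering, 160000
HR, 190000
Legal, 120000
Marketing, 70000
Research, 70000
Sales, 60000


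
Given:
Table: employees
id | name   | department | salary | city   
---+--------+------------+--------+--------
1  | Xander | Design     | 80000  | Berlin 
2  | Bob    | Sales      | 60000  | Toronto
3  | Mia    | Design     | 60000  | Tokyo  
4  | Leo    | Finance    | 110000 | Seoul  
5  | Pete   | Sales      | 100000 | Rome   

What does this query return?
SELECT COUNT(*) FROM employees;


COUNT(*) counts all rows

5


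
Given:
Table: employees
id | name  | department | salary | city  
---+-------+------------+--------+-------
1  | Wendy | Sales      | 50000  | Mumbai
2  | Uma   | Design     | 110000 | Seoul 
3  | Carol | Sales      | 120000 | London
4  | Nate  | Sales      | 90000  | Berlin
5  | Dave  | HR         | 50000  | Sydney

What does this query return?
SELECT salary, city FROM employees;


Projecting columns: salary, city

5 rows:
50000, Mumbai
110000, Seoul
120000, London
90000, Berlin
50000, Sydney


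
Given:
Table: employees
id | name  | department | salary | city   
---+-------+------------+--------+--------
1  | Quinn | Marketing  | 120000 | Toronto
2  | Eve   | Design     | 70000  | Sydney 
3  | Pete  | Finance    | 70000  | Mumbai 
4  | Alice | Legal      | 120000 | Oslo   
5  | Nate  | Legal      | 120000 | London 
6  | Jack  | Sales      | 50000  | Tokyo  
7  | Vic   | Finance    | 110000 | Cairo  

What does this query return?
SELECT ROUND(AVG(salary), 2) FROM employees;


SUM(salary) = 660000
COUNT = 7
ROUND(AVG, 2) = ROUND(660000 / 7, 2) = 94285.71

94285.71


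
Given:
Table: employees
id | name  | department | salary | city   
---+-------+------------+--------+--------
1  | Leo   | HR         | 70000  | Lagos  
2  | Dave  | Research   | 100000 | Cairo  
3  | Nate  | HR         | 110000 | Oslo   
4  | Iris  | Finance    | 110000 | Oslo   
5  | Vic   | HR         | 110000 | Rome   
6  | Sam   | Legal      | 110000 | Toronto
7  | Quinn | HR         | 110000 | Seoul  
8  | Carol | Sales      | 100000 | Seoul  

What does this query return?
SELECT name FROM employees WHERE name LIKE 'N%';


LIKE 'N%' matches names starting with 'N'
Matching: 1

1 rows:
Nate


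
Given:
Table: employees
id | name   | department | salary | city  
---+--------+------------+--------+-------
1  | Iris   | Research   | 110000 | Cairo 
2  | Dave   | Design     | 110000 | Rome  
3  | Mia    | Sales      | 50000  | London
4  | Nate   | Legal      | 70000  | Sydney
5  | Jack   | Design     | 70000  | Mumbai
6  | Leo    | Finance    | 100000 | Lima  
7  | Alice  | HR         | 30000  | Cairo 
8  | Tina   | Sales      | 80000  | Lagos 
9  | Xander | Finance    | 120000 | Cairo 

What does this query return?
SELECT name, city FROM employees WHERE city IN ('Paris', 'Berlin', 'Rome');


Filtering: city IN ('Paris', 'Berlin', 'Rome')
Matching: 1 rows

1 rows:
Dave, Rome


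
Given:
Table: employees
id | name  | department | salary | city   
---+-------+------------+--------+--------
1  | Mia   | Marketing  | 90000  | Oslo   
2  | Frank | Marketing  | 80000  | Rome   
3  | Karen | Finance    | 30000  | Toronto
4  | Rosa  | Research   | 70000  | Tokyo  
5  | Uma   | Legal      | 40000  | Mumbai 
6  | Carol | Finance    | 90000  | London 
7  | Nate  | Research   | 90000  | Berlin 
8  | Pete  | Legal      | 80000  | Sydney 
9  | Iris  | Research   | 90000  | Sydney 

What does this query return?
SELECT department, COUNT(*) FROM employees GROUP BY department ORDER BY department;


Assigning each row to its department group:
  Mia -> Marketing
  Frank -> Marketing
  Karen -> Finance
  Rosa -> Research
  Uma -> Legal
  Carol -> Finance
  Nate -> Research
  Pete -> Legal
  Iris -> Research


4 groups:
Finance, 2
Legal, 2
Marketing, 2
Research, 3


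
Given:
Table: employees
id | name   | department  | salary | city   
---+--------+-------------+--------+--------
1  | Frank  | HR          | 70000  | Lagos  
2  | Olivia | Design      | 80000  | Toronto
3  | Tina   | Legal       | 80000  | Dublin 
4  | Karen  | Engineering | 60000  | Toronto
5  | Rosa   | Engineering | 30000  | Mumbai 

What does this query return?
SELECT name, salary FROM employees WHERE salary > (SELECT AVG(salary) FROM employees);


Subquery: AVG(salary) = 64000.0
Filtering: salary > 64000.0
  Frank (70000) -> MATCH
  Olivia (80000) -> MATCH
  Tina (80000) -> MATCH


3 rows:
Frank, 70000
Olivia, 80000
Tina, 80000


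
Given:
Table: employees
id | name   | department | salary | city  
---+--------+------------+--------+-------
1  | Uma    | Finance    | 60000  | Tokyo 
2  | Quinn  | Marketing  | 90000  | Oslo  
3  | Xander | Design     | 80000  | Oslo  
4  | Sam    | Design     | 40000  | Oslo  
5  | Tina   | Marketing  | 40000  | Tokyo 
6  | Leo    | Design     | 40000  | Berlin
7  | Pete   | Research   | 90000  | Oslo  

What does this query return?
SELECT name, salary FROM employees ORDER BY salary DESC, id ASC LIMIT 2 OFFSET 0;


Sort by salary DESC (id ASC tiebreak), then skip 0 and take 2
Rows 1 through 2

2 rows:
Quinn, 90000
Pete, 90000


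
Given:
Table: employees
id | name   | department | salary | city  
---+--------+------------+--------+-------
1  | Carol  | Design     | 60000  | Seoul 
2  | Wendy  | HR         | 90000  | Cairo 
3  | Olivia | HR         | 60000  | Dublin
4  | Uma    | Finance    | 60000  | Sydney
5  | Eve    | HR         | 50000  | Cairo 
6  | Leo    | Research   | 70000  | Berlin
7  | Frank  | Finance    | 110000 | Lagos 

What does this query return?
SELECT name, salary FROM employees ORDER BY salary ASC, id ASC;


Sorting by salary ASC, then id ASC for ties

7 rows:
Eve, 50000
Carol, 60000
Olivia, 60000
Uma, 60000
Leo, 70000
Wendy, 90000
Frank, 110000


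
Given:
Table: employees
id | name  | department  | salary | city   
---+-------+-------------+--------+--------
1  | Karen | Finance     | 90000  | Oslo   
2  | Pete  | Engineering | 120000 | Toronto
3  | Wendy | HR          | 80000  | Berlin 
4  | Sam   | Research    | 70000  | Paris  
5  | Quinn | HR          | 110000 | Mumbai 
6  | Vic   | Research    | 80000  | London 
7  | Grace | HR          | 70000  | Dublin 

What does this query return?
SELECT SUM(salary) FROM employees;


SUM(salary) = 90000 + 120000 + 80000 + 70000 + 110000 + 80000 + 70000 = 620000

620000


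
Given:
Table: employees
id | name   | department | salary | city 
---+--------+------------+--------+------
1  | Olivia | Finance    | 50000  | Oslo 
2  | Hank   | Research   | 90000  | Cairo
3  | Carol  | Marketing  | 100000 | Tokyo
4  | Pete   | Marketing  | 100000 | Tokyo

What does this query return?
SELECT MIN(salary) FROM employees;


Salaries: 50000, 90000, 100000, 100000
MIN = 50000

50000


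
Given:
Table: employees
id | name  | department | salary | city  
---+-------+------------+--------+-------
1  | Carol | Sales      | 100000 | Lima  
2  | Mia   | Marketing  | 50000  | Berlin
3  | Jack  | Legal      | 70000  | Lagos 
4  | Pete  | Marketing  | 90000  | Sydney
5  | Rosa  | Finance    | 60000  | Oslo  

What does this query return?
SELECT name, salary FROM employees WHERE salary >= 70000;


Filtering: salary >= 70000
Matching: 3 rows

3 rows:
Carol, 100000
Jack, 70000
Pete, 90000


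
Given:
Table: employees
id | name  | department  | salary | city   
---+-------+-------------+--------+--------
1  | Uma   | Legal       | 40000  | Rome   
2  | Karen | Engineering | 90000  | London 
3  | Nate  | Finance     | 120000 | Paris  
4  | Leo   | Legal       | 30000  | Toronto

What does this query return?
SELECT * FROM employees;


SELECT * returns all 4 rows with all columns

4 rows:
1, Uma, Legal, 40000, Rome
2, Karen, Engineering, 90000, London
3, Nate, Finance, 120000, Paris
4, Leo, Legal, 30000, Toronto


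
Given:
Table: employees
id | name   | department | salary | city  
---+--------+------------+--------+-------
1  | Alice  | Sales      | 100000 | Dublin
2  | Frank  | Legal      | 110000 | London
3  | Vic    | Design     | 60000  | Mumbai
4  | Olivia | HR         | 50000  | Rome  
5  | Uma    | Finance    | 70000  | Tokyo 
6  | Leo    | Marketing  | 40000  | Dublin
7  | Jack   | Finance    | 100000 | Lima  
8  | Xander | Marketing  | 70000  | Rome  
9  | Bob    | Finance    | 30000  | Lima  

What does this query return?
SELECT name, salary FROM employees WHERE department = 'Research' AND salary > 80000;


Filtering: department = 'Research' AND salary > 80000
Matching: 0 rows

Empty result set (0 rows)


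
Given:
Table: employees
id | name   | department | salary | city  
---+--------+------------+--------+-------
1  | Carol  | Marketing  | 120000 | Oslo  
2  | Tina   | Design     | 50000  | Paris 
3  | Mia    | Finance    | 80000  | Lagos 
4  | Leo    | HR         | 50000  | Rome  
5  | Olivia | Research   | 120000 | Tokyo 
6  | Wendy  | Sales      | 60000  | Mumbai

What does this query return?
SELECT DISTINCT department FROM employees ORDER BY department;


All 'department' values (row order): Marketing, Design, Finance, HR, Research, Sales
Removing duplicates leaves 6 unique value(s).

6 values:
Design
Finance
HR
Marketing
Research
Sales


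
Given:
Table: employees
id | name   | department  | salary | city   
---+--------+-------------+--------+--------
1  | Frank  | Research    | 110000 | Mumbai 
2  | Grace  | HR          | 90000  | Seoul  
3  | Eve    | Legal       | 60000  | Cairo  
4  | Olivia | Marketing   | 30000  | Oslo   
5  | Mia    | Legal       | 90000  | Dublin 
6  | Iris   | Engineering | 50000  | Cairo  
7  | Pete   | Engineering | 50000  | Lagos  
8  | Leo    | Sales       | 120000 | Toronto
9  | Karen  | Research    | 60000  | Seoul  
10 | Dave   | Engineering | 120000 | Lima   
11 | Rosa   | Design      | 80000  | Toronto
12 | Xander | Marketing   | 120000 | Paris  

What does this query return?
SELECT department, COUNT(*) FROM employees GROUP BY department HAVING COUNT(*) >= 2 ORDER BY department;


Groups with count >= 2:
  Engineering: 3 -> PASS
  Legal: 2 -> PASS
  Marketing: 2 -> PASS
  Research: 2 -> PASS
  Design: 1 -> filtered out
  HR: 1 -> filtered out
  Sales: 1 -> filtered out


4 groups:
Engineering, 3
Legal, 2
Marketing, 2
Research, 2


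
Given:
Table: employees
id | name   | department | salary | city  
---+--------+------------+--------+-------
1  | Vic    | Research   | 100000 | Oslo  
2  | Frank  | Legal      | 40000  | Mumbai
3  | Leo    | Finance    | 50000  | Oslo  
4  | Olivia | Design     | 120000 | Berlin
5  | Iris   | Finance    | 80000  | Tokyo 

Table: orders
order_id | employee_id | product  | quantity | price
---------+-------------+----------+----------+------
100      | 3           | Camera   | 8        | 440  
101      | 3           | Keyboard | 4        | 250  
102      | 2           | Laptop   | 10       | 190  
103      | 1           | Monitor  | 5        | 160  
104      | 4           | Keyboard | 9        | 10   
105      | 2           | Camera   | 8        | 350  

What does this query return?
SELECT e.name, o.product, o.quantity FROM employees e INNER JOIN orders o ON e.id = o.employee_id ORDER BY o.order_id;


Joining employees.id = orders.employee_id:
  employee Leo (id=3) -> order Camera
  employee Leo (id=3) -> order Keyboard
  employee Frank (id=2) -> order Laptop
  employee Vic (id=1) -> order Monitor
  employee Olivia (id=4) -> order Keyboard
  employee Frank (id=2) -> order Camera


6 rows:
Leo, Camera, 8
Leo, Keyboard, 4
Frank, Laptop, 10
Vic, Monitor, 5
Olivia, Keyboard, 9
Frank, Camera, 8


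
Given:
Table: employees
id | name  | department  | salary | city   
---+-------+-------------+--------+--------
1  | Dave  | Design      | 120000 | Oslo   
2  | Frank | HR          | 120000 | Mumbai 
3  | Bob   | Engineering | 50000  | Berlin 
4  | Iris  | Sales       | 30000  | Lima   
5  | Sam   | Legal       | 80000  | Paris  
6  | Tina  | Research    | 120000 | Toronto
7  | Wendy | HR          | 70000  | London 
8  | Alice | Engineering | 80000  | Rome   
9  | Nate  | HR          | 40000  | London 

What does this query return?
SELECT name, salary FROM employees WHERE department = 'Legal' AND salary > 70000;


Filtering: department = 'Legal' AND salary > 70000
Matching: 1 rows

1 rows:
Sam, 80000


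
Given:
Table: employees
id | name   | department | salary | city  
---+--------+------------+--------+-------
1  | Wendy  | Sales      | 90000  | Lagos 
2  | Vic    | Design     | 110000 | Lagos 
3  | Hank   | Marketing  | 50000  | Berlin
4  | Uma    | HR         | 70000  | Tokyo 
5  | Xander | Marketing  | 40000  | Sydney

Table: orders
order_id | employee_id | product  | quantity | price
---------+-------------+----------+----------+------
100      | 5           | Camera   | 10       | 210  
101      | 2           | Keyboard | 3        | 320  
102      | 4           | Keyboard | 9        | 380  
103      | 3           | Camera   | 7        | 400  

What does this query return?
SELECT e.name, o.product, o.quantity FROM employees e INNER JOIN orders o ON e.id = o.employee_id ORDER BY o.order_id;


Joining employees.id = orders.employee_id:
  employee Xander (id=5) -> order Camera
  employee Vic (id=2) -> order Keyboard
  employee Uma (id=4) -> order Keyboard
  employee Hank (id=3) -> order Camera


4 rows:
Xander, Camera, 10
Vic, Keyboard, 3
Uma, Keyboard, 9
Hank, Camera, 7


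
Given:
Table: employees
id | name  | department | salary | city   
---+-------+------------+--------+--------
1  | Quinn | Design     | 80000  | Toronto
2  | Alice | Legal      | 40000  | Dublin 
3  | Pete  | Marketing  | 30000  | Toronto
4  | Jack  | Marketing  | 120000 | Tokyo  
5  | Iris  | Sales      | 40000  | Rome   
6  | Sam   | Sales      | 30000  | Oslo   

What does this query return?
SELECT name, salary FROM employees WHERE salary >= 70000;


Filtering: salary >= 70000
Matching: 2 rows

2 rows:
Quinn, 80000
Jack, 120000


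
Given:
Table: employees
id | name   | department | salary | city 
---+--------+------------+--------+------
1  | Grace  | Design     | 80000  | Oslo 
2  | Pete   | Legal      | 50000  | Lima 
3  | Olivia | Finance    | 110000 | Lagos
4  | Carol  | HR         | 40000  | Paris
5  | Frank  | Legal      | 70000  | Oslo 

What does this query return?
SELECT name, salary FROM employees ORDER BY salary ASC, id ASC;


Sorting by salary ASC, then id ASC for ties

5 rows:
Carol, 40000
Pete, 50000
Frank, 70000
Grace, 80000
Olivia, 110000


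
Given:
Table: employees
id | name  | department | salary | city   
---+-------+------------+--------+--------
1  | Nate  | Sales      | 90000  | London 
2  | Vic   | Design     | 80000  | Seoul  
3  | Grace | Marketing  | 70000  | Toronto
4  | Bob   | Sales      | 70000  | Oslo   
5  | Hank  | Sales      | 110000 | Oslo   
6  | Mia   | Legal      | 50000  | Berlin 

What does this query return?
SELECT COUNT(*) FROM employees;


COUNT(*) counts all rows

6


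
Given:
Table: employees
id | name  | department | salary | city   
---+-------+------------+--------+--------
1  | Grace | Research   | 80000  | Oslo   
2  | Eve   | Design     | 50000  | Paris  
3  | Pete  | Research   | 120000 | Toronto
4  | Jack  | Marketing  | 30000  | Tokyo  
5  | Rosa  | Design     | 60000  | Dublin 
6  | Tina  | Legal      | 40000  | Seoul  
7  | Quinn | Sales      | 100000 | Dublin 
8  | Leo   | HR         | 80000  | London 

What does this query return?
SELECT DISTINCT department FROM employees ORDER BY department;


All 'department' values (row order): Research, Design, Research, Marketing, Design, Legal, Sales, HR
Removing duplicates leaves 6 unique value(s).

6 values:
Design
HR
Legal
Marketing
Research
Sales


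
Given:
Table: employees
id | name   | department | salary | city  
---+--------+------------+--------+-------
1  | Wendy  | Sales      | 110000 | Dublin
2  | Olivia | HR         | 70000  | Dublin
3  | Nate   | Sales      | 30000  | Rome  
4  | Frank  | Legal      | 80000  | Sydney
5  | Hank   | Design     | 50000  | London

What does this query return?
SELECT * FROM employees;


SELECT * returns all 5 rows with all columns

5 rows:
1, Wendy, Sales, 110000, Dublin
2, Olivia, HR, 70000, Dublin
3, Nate, Sales, 30000, Rome
4, Frank, Legal, 80000, Sydney
5, Hank, Design, 50000, London


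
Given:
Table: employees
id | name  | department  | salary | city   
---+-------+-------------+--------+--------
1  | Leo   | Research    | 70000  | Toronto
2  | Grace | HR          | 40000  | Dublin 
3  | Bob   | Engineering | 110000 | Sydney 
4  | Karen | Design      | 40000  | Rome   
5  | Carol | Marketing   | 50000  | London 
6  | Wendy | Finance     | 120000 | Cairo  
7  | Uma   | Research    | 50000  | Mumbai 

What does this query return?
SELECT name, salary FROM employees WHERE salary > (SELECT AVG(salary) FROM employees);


Subquery: AVG(salary) = 68571.43
Filtering: salary > 68571.43
  Leo (70000) -> MATCH
  Bob (110000) -> MATCH
  Wendy (120000) -> MATCH


3 rows:
Leo, 70000
Bob, 110000
Wendy, 120000


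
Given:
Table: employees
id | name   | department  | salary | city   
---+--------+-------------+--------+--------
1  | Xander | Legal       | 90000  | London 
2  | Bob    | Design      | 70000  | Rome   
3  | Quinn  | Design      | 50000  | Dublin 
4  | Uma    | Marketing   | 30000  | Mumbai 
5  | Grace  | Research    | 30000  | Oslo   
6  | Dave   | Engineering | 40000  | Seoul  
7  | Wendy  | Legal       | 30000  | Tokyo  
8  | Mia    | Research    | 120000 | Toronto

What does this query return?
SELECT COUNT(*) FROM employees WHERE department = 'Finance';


Counting rows where department = 'Finance'


0


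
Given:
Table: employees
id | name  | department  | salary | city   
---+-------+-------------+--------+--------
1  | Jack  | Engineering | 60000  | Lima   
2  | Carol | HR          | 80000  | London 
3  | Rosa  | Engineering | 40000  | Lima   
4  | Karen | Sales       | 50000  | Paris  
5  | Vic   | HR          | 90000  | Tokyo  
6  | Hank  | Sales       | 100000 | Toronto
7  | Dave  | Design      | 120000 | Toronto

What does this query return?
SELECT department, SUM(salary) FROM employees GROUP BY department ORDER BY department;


Summing salary within each department:
  Design: 120000 = 120000
  Engineering: 60000 + 40000 = 100000
  HR: 80000 + 90000 = 170000
  Sales: 50000 + 100000 = 150000


4 groups:
Design, 120000
Engineering, 100000
HR, 170000
Sales, 150000


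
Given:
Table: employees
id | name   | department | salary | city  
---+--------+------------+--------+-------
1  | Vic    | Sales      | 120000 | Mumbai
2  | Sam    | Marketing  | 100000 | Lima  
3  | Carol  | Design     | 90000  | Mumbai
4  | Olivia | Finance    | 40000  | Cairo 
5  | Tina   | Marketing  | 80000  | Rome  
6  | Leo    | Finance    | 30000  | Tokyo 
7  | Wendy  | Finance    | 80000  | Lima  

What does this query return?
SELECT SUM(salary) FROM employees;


SUM(salary) = 120000 + 100000 + 90000 + 40000 + 80000 + 30000 + 80000 = 540000

540000


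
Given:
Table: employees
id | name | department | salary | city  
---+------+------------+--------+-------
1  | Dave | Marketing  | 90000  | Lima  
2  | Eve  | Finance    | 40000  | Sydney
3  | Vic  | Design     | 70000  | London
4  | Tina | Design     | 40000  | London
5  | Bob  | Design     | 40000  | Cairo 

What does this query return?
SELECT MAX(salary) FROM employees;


Salaries: 90000, 40000, 70000, 40000, 40000
MAX = 90000

90000


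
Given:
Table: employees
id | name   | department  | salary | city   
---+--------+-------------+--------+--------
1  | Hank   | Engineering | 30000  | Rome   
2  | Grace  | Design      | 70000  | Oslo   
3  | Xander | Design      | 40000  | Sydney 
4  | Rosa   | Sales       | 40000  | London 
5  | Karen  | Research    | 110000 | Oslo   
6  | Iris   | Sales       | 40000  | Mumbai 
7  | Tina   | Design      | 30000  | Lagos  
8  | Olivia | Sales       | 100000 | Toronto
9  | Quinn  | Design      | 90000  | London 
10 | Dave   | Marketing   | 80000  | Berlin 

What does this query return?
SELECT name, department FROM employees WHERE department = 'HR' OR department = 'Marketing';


Filtering: department = 'HR' OR 'Marketing'
Matching: 1 rows

1 rows:
Dave, Marketing


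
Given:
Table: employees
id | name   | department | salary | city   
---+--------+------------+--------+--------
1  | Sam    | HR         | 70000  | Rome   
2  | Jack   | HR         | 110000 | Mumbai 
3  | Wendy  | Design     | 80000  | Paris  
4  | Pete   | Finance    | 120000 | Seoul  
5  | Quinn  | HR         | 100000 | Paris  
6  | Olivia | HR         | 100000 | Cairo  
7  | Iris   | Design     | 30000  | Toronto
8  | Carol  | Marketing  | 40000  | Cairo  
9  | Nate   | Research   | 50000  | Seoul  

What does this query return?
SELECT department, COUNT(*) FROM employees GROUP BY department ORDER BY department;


Assigning each row to its department group:
  Sam -> HR
  Jack -> HR
  Wendy -> Design
  Pete -> Finance
  Quinn -> HR
  Olivia -> HR
  Iris -> Design
  Carol -> Marketing
  Nate -> Research


5 groups:
Design, 2
Finance, 1
HR, 4
Marketing, 1
Research, 1


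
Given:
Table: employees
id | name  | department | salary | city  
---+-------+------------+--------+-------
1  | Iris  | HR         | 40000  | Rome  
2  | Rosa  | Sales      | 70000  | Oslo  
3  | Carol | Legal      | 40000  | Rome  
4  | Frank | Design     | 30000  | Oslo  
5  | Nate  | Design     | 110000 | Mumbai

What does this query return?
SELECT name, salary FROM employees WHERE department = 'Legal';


Filtering: department = 'Legal'
Matching rows: 1

1 rows:
Carol, 40000


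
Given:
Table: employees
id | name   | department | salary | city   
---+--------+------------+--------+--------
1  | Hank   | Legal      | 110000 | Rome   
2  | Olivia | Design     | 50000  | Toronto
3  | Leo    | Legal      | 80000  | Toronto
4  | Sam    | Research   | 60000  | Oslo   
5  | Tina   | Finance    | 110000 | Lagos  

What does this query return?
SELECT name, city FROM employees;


Projecting columns: name, city

5 rows:
Hank, Rome
Olivia, Toronto
Leo, Toronto
Sam, Oslo
Tina, Lagos


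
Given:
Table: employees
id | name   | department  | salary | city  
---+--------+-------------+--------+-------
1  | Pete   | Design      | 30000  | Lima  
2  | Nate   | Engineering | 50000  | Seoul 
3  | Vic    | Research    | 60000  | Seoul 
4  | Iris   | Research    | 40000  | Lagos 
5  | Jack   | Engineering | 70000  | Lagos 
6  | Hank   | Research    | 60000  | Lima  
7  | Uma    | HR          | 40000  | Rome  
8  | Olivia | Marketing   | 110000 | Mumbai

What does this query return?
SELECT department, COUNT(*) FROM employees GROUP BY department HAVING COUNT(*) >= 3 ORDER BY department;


Groups with count >= 3:
  Research: 3 -> PASS
  Design: 1 -> filtered out
  Engineering: 2 -> filtered out
  HR: 1 -> filtered out
  Marketing: 1 -> filtered out


1 groups:
Research, 3


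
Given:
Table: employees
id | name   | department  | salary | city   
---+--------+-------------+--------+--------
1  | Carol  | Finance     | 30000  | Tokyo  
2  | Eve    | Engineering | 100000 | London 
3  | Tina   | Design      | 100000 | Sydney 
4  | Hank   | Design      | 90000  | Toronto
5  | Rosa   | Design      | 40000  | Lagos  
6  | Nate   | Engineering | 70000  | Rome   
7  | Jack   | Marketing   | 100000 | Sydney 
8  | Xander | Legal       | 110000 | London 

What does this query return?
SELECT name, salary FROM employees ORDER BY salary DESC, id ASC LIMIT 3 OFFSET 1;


Sort by salary DESC (id ASC tiebreak), then skip 1 and take 3
Rows 2 through 4

3 rows:
Eve, 100000
Tina, 100000
Jack, 100000


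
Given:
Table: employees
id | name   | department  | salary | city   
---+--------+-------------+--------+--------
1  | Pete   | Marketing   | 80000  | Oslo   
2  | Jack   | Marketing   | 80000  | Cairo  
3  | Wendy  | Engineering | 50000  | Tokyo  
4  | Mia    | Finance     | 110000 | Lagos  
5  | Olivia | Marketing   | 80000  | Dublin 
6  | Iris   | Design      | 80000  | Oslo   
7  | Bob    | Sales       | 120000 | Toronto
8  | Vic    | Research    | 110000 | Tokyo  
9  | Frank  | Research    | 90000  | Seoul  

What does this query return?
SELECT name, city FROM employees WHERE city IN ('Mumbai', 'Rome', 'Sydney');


Filtering: city IN ('Mumbai', 'Rome', 'Sydney')
Matching: 0 rows

Empty result set (0 rows)
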